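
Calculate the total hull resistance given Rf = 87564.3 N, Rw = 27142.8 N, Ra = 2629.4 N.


Formula: Rt = Rf + Rw + Ra
Substituting: Rt = 87564.3 + 27142.8 + 2629.4
Result: Rt = 117336.5 N

117336.5 N


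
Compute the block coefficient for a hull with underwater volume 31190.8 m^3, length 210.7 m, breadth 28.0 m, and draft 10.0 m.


Formula: Cb = V / (L * B * T)
Step 1 — L * B * T = 210.7 * 28.0 * 10.0 = 58996.0 m^3
Step 2 — Cb = 31190.8 / 58996.0 ≈ 0.52869 (5 s.f.)

0.52869


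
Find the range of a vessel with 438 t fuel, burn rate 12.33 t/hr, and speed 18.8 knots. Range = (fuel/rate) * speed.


Formula: endurance = fuel / rate; range = endurance * speed
Step 1 — endurance = 438 / 12.33 = 35.5231 hours
Step 2 — range = 35.5231 * 18.8 ≈ 667.83 nautical miles (5 s.f.)

667.83 NM


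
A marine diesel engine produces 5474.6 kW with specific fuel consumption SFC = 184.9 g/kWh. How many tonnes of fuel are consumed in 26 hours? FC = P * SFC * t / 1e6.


Formula: FC (tonnes) = P * SFC * t / 1,000,000
Step 1 — P * SFC * t = 5474.6 * 184.9 * 26 = 26318592.04 g
Step 2 — FC (tonnes) = 26318592.04 / 1,000,000 ≈ 26.319 tonnes (5 s.f.)

26.319 tonnes


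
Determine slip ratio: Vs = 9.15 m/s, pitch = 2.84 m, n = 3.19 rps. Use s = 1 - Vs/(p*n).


Formula: s = 1 - Vs / (p * n)
Step 1 — p * n = 2.84 * 3.19 = 9.0596
Step 2 — Vs / (p*n) = 9.15 / 9.0596 = 1.009978 (6 d.p.)
Step 3 — s = 1 - 1.009978 = -0.009978

-0.009978


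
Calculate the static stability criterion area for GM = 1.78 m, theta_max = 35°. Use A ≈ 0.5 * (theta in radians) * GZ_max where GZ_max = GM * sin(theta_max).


Formula: GZ_max = GM * sin(theta); Area = 0.5 * theta_rad * GZ_max
Step 1 — GZ_max = 1.78 * sin(35°) = 1.78 * 0.573576 = 1.020965 m
Step 2 — theta_rad = 35 * pi/180 = 0.610865 rad
Step 3 — Area = 0.5 * 0.610865 * 1.020965 ≈ 0.31184 m·rad (5 s.f.)

0.31184 m·rad


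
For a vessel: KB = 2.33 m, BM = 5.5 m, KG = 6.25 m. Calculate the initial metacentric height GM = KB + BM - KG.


Formula: GM = KB + BM - KG
Step 1 — KM = KB + BM = 2.33 + 5.5 = 7.83 m
Step 2 — GM = KM - KG = 7.83 - 6.25 = 1.58 m

1.58 m


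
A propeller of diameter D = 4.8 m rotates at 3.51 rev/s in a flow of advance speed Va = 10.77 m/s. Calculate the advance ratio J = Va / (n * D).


Formula: J = Va / (n * D)
Step 1 — n * D = 3.51 * 4.8 = 16.848
Step 2 — J = 10.77 / 16.848 ≈ 0.63925 (5 s.f.)

0.63925


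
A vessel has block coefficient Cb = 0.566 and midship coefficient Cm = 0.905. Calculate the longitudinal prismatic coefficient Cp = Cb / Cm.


Formula: Cp = Cb / Cm
Substituting: Cp = 0.566 / 0.905
Result: Cp ≈ 0.62541 (5 s.f.)

0.62541


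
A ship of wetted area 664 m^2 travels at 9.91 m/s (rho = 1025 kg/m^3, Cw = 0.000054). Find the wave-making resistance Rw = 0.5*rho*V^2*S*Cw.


Formula: Rw = 0.5 * rho * V^2 * S * Cw
Step 1 — V^2 = 9.91^2 = 98.2081
Step 2 — 0.5 * rho * V^2 = 0.5 * 1025 * 98.2081 = 50331.65125
Step 3 — Rw = 50331.65125 * 664 * 0.000054 ≈ 1804.7 N (5 s.f.)

1804.7 N


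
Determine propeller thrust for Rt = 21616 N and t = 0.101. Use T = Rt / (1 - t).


Formula: T = Rt / (1 - t)
Step 1 — (1 - t) = 1 - 0.101 = 0.899
Step 2 — T = 21616 / 0.899 ≈ 24044 N (5 s.f.)

24044 N


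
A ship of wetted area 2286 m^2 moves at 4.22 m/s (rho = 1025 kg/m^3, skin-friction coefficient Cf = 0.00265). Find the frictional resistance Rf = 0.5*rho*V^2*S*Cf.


Formula: Rf = 0.5 * rho * V^2 * S * Cf
Step 1 — V^2 = 4.22^2 = 17.8084
Step 2 — 0.5 * rho * V^2 = 0.5 * 1025 * 17.8084 = 9126.805
Step 3 — Rf = 9126.805 * 2286 * 0.00265 ≈ 55289 N (5 s.f.)

55289 N


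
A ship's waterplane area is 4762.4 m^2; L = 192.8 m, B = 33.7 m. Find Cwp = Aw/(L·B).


Formula: Cwp = Aw / (L * B)
Step 1 — L * B = 192.8 * 33.7 = 6497.36 m^2
Step 2 — Cwp = 4762.4 / 6497.36 ≈ 0.73297 (5 s.f.)

0.73297


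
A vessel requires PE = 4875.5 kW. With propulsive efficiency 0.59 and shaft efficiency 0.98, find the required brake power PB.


Formula: PB = PE / (eta_D * eta_S)
Step 1 — combined efficiency = eta_D * eta_S = 0.59 * 0.98 = 0.5782
Step 2 — PB = 4875.5 / 0.5782 ≈ 8432.2 kW (5 s.f.)

8432.2 kW


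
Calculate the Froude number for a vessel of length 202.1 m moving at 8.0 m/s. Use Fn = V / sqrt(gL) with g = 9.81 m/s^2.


Formula: Fn = V / sqrt(g * L)
Step 1 — g * L = 9.81 * 202.1 = 1982.601
Step 2 — sqrt(g * L) = sqrt(1982.601) = 44.526408
Step 3 — Fn = 8.0 / 44.526408 ≈ 0.17967 (5 s.f.)

0.17967


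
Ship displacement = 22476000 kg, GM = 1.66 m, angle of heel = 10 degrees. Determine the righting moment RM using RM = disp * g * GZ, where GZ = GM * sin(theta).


Formula: GZ = GM * sin(theta); RM = disp * g * GZ
Step 1 — GZ = 1.66 * sin(10°) = 1.66 * 0.173648 = 0.288256 m
Step 2 — RM = 22476000 * 9.81 * 0.288256 ≈ 63557000 N·m (5 s.f.)

63557000 N·m


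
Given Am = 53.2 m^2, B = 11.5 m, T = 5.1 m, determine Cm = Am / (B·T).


Formula: Cm = Am / (B * T)
Step 1 — B * T = 11.5 * 5.1 = 58.65 m^2
Step 2 — Cm = 53.2 / 58.65 ≈ 0.90708 (5 s.f.)

0.90708


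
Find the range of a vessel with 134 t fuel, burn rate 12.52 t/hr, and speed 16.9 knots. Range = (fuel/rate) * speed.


Formula: endurance = fuel / rate; range = endurance * speed
Step 1 — endurance = 134 / 12.52 = 10.7029 hours
Step 2 — range = 10.7029 * 16.9 ≈ 180.88 nautical miles (5 s.f.)

180.88 NM


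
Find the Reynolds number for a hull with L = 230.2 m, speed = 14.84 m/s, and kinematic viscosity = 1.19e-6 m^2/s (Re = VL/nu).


Formula: Re = V * L / nu
Step 1 — V * L = 14.84 * 230.2 = 3416.168 m^2/s
Step 2 — Re = 3416.168 / 1.19e-6 = 2.87e+09

2.87e+09


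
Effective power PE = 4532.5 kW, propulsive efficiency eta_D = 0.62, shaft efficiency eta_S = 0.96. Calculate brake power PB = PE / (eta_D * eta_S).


Formula: PB = PE / (eta_D * eta_S)
Step 1 — combined efficiency = eta_D * eta_S = 0.62 * 0.96 = 0.5952
Step 2 — PB = 4532.5 / 0.5952 ≈ 7615.1 kW (5 s.f.)

7615.1 kW


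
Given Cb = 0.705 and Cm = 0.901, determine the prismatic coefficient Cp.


Formula: Cp = Cb / Cm
Substituting: Cp = 0.705 / 0.901
Result: Cp ≈ 0.78246 (5 s.f.)

0.78246


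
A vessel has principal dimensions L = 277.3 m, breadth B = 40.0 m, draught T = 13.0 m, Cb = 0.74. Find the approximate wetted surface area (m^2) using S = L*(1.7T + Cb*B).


Formula: S = 1.7*L*T + V/T with V = Cb*L*B*T, i.e. S = L * (1.7*T + Cb*B)
Step 1 — 1.7*T = 1.7 * 13.0 = 22.1 m
Step 2 — Cb*B = 0.74 * 40.0 = 29.6 m
Step 3 — 1.7*T + Cb*B = 22.1 + 29.6 = 51.7 m
Step 4 — S = 277.3 * 51.7 ≈ 14336 m^2 (5 s.f.)

14336 m^2


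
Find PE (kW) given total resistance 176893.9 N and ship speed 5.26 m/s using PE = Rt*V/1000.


Formula: PE = Rt * V / 1000 (kW)
Step 1 — PE (W) = 176893.9 * 5.26 = 930461.914 W
Step 2 — PE (kW) = 930461.914 / 1000 ≈ 930.46 kW (5 s.f.)

930.46 kW


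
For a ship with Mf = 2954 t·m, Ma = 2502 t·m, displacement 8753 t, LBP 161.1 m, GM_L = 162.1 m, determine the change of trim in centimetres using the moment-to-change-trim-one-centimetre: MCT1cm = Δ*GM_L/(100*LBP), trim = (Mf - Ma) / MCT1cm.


Formula: net trimming moment = Mf - Ma; MCT1cm = Δ*GM_L/(100*LBP); trim = net moment / MCT1cm
Step 1 — net trimming moment = 2954 - 2502 = 452 t·m
Step 2 — MCT1cm = 8753 * 162.1 / (100 * 161.1) = 88.0733 t·m/cm
Step 3 — trim = 452 / 88.0733 ≈ 5.1321 cm (5 s.f.)

5.1321 cm


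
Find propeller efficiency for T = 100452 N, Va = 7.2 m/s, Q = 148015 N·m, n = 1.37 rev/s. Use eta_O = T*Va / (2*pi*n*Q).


Formula: eta = T * Va / (2 * pi * n * Q)
Step 1 — numerator = T * Va = 100452 * 7.2 = 723254.4
Step 2 — 2 * pi * n = 2 * pi * 1.37 = 8.607964
Step 3 — denominator = 8.607964 * 148015 = 1274107.79
Step 4 — eta = 723254.4 / 1274107.79 ≈ 0.56766 (5 s.f.)

0.56766


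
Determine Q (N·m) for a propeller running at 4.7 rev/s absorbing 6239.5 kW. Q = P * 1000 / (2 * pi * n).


Formula: Q = P_W / (2 * pi * n)
Step 1 — P_W = 6239.5 kW * 1000 = 6239500.0 W
Step 2 — 2 * pi * n = 2 * pi * 4.7 = 29.530971
Step 3 — Q = 6239500.0 / 29.530971 ≈ 211290 N·m (5 s.f.)

211290 N·m


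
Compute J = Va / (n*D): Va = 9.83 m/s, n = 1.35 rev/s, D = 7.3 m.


Formula: J = Va / (n * D)
Step 1 — n * D = 1.35 * 7.3 = 9.855
Step 2 — J = 9.83 / 9.855 ≈ 0.99746 (5 s.f.)

0.99746


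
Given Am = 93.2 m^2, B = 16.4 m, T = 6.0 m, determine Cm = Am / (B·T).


Formula: Cm = Am / (B * T)
Step 1 — B * T = 16.4 * 6.0 = 98.4 m^2
Step 2 — Cm = 93.2 / 98.4 ≈ 0.94715 (5 s.f.)

0.94715


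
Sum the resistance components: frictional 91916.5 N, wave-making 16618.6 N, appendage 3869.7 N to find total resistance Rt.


Formula: Rt = Rf + Rw + Ra
Substituting: Rt = 91916.5 + 16618.6 + 3869.7
Result: Rt = 112404.8 N

112404.8 N


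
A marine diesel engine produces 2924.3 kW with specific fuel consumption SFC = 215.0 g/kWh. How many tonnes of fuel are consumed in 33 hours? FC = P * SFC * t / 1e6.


Formula: FC (tonnes) = P * SFC * t / 1,000,000
Step 1 — P * SFC * t = 2924.3 * 215.0 * 33 = 20747908.5 g
Step 2 — FC (tonnes) = 20747908.5 / 1,000,000 ≈ 20.748 tonnes (5 s.f.)

20.748 tonnes


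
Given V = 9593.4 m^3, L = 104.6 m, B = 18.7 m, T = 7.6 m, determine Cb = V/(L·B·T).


Formula: Cb = V / (L * B * T)
Step 1 — L * B * T = 104.6 * 18.7 * 7.6 = 14865.752 m^3
Step 2 — Cb = 9593.4 / 14865.752 ≈ 0.64534 (5 s.f.)

0.64534


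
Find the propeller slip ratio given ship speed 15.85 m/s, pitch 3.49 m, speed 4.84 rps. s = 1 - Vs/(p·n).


Formula: s = 1 - Vs / (p * n)
Step 1 — p * n = 3.49 * 4.84 = 16.8916
Step 2 — Vs / (p*n) = 15.85 / 16.8916 = 0.938336 (6 d.p.)
Step 3 — s = 1 - 0.938336 = 0.061664

0.061664


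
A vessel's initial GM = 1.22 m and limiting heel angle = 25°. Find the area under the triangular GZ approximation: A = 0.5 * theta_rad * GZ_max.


Formula: GZ_max = GM * sin(theta); Area = 0.5 * theta_rad * GZ_max
Step 1 — GZ_max = 1.22 * sin(25°) = 1.22 * 0.422618 = 0.515594 m
Step 2 — theta_rad = 25 * pi/180 = 0.436332 rad
Step 3 — Area = 0.5 * 0.436332 * 0.515594 ≈ 0.11249 m·rad (5 s.f.)

0.11249 m·rad


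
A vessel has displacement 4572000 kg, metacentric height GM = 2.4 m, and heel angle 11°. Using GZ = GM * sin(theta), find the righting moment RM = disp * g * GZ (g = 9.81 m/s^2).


Formula: GZ = GM * sin(theta); RM = disp * g * GZ
Step 1 — GZ = 2.4 * sin(11°) = 2.4 * 0.190809 = 0.457942 m
Step 2 — RM = 4572000 * 9.81 * 0.457942 ≈ 20539000 N·m (5 s.f.)

20539000 N·m


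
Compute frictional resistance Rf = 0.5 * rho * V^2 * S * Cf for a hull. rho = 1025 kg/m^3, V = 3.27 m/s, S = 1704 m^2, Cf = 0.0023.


Formula: Rf = 0.5 * rho * V^2 * S * Cf
Step 1 — V^2 = 3.27^2 = 10.6929
Step 2 — 0.5 * rho * V^2 = 0.5 * 1025 * 10.6929 = 5480.11125
Step 3 — Rf = 5480.11125 * 1704 * 0.0023 ≈ 21478 N (5 s.f.)

21478 N


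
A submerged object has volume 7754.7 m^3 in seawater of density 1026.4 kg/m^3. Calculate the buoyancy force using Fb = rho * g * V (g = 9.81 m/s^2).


Formula: Fb = rho * g * V
Substituting: Fb = 1026.4 * 9.81 * 7754.7
Intermediate: 1026.4 * 9.81 = 10068.984
Result: Fb = 10068.984 * 7754.7 ≈ 78082000 N (5 s.f.)

78082000 N


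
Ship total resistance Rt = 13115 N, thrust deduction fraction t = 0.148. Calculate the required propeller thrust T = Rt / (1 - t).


Formula: T = Rt / (1 - t)
Step 1 — (1 - t) = 1 - 0.148 = 0.852
Step 2 — T = 13115 / 0.852 ≈ 15393 N (5 s.f.)

15393 N


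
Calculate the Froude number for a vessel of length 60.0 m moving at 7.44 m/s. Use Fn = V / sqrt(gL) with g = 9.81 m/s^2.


Formula: Fn = V / sqrt(g * L)
Step 1 — g * L = 9.81 * 60.0 = 588.6
Step 2 — sqrt(g * L) = sqrt(588.6) = 24.26108
Step 3 — Fn = 7.44 / 24.26108 ≈ 0.30666 (5 s.f.)

0.30666


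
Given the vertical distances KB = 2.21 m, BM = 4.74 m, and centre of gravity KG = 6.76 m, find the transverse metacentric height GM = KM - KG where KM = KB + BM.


Formula: GM = KB + BM - KG
Step 1 — KM = KB + BM = 2.21 + 4.74 = 6.95 m
Step 2 — GM = KM - KG = 6.95 - 6.76 = 0.19 m

0.19 m


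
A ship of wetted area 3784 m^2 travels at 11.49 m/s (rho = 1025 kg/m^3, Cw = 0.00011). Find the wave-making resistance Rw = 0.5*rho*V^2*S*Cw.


Formula: Rw = 0.5 * rho * V^2 * S * Cw
Step 1 — V^2 = 11.49^2 = 132.0201
Step 2 — 0.5 * rho * V^2 = 0.5 * 1025 * 132.0201 = 67660.30125
Step 3 — Rw = 67660.30125 * 3784 * 0.00011 ≈ 28163 N (5 s.f.)

28163 N


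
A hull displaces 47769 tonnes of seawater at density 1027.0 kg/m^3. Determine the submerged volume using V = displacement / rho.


Formula: V = mass / rho
Step 1 — convert tonnes to kg: 47769 t * 1000 = 47769000 kg
Step 2 — V = 47769000 / 1027.0 ≈ 46513 m^3 (5 s.f.)

46513 m^3


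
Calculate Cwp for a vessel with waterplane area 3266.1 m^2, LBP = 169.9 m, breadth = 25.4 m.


Formula: Cwp = Aw / (L * B)
Step 1 — L * B = 169.9 * 25.4 = 4315.46 m^2
Step 2 — Cwp = 3266.1 / 4315.46 ≈ 0.75684 (5 s.f.)

0.75684


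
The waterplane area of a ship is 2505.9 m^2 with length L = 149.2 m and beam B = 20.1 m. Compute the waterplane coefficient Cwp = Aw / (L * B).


Formula: Cwp = Aw / (L * B)
Step 1 — L * B = 149.2 * 20.1 = 2998.92 m^2
Step 2 — Cwp = 2505.9 / 2998.92 ≈ 0.83560 (5 s.f.)

0.83560


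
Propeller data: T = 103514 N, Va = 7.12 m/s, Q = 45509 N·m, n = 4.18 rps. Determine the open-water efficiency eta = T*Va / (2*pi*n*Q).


Formula: eta = T * Va / (2 * pi * n * Q)
Step 1 — numerator = T * Va = 103514 * 7.12 = 737019.68
Step 2 — 2 * pi * n = 2 * pi * 4.18 = 26.263715
Step 3 — denominator = 26.263715 * 45509 = 1195235.41
Step 4 — eta = 737019.68 / 1195235.41 ≈ 0.61663 (5 s.f.)

0.61663


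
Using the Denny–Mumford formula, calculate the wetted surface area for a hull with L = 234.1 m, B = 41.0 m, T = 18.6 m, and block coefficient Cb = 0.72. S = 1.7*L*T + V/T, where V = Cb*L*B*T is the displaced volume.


Formula: S = 1.7*L*T + V/T with V = Cb*L*B*T, i.e. S = L * (1.7*T + Cb*B)
Step 1 — 1.7*T = 1.7 * 18.6 = 31.62 m
Step 2 — Cb*B = 0.72 * 41.0 = 29.52 m
Step 3 — 1.7*T + Cb*B = 31.62 + 29.52 = 61.14 m
Step 4 — S = 234.1 * 61.14 ≈ 14313 m^2 (5 s.f.)

14313 m^2


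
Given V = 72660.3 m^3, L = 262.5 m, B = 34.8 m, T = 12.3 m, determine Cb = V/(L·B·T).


Formula: Cb = V / (L * B * T)
Step 1 — L * B * T = 262.5 * 34.8 * 12.3 = 112360.5 m^3
Step 2 — Cb = 72660.3 / 112360.5 ≈ 0.64667 (5 s.f.)

0.64667


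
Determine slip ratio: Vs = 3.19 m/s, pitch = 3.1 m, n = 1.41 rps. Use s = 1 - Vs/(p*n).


Formula: s = 1 - Vs / (p * n)
Step 1 — p * n = 3.1 * 1.41 = 4.371
Step 2 — Vs / (p*n) = 3.19 / 4.371 = 0.72981 (6 d.p.)
Step 3 — s = 1 - 0.72981 = 0.27019

0.27019


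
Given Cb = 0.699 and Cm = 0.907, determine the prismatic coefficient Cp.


Formula: Cp = Cb / Cm
Substituting: Cp = 0.699 / 0.907
Result: Cp ≈ 0.77067 (5 s.f.)

0.77067


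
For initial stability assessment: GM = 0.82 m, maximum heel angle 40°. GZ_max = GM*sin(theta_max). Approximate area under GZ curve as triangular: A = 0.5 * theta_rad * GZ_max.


Formula: GZ_max = GM * sin(theta); Area = 0.5 * theta_rad * GZ_max
Step 1 — GZ_max = 0.82 * sin(40°) = 0.82 * 0.642788 = 0.527086 m
Step 2 — theta_rad = 40 * pi/180 = 0.698132 rad
Step 3 — Area = 0.5 * 0.698132 * 0.527086 ≈ 0.18399 m·rad (5 s.f.)

0.18399 m·rad


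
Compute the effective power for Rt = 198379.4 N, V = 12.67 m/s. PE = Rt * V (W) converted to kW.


Formula: PE = Rt * V / 1000 (kW)
Step 1 — PE (W) = 198379.4 * 12.67 = 2513466.998 W
Step 2 — PE (kW) = 2513466.998 / 1000 ≈ 2513.5 kW (5 s.f.)

2513.5 kW


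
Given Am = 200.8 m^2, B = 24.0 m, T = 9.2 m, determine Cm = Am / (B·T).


Formula: Cm = Am / (B * T)
Step 1 — B * T = 24.0 * 9.2 = 220.8 m^2
Step 2 — Cm = 200.8 / 220.8 ≈ 0.90942 (5 s.f.)

0.90942


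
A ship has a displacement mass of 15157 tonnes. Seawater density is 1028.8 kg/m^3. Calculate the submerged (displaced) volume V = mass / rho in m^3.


Formula: V = mass / rho
Step 1 — convert tonnes to kg: 15157 t * 1000 = 15157000 kg
Step 2 — V = 15157000 / 1028.8 ≈ 14733 m^3 (5 s.f.)

14733 m^3


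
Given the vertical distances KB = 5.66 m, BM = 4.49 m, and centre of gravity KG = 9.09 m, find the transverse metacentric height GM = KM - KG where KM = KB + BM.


Formula: GM = KB + BM - KG
Step 1 — KM = KB + BM = 5.66 + 4.49 = 10.15 m
Step 2 — GM = KM - KG = 10.15 - 9.09 = 1.06 m

1.06 m


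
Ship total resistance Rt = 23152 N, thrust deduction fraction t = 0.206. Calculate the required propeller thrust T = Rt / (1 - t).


Formula: T = Rt / (1 - t)
Step 1 — (1 - t) = 1 - 0.206 = 0.794
Step 2 — T = 23152 / 0.794 ≈ 29159 N (5 s.f.)

29159 N


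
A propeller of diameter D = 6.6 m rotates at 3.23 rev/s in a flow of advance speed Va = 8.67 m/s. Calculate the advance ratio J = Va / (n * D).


Formula: J = Va / (n * D)
Step 1 — n * D = 3.23 * 6.6 = 21.318
Step 2 — J = 8.67 / 21.318 ≈ 0.40670 (5 s.f.)

0.40670


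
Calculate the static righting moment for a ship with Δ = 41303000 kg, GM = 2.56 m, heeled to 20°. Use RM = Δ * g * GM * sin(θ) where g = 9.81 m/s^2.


Formula: GZ = GM * sin(theta); RM = disp * g * GZ
Step 1 — GZ = 2.56 * sin(20°) = 2.56 * 0.34202 = 0.875571 m
Step 2 — RM = 41303000 * 9.81 * 0.875571 ≈ 354770000 N·m (5 s.f.)

354770000 N·m


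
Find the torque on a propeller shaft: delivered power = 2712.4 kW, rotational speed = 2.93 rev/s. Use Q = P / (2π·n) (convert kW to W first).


Formula: Q = P_W / (2 * pi * n)
Step 1 — P_W = 2712.4 kW * 1000 = 2712400.0 W
Step 2 — 2 * pi * n = 2 * pi * 2.93 = 18.409733
Step 3 — Q = 2712400.0 / 18.409733 ≈ 147340 N·m (5 s.f.)

147340 N·m


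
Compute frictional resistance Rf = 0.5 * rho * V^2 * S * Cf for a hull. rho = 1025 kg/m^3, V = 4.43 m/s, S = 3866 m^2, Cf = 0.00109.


Formula: Rf = 0.5 * rho * V^2 * S * Cf
Step 1 — V^2 = 4.43^2 = 19.6249
Step 2 — 0.5 * rho * V^2 = 0.5 * 1025 * 19.6249 = 10057.76125
Step 3 — Rf = 10057.76125 * 3866 * 0.00109 ≈ 42383 N (5 s.f.)

42383 N


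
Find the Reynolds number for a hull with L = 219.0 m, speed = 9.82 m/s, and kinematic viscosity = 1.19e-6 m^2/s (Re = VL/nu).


Formula: Re = V * L / nu
Step 1 — V * L = 9.82 * 219.0 = 2150.58 m^2/s
Step 2 — Re = 2150.58 / 1.19e-6 = 1.81e+09

1.81e+09


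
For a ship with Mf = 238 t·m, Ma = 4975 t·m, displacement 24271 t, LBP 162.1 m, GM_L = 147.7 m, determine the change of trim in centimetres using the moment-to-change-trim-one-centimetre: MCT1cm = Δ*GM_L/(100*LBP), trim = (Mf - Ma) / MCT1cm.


Formula: net trimming moment = Mf - Ma; MCT1cm = Δ*GM_L/(100*LBP); trim = net moment / MCT1cm
Step 1 — net trimming moment = 238 - 4975 = -4737 t·m
Step 2 — MCT1cm = 24271 * 147.7 / (100 * 162.1) = 221.1491 t·m/cm
Step 3 — trim = -4737 / 221.1491 ≈ -21.420 cm (5 s.f.)

-21.420 cm


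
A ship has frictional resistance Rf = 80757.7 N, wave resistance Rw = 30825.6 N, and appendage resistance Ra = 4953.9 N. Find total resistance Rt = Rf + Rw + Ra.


Formula: Rt = Rf + Rw + Ra
Substituting: Rt = 80757.7 + 30825.6 + 4953.9
Result: Rt = 116537.2 N

116537.2 N


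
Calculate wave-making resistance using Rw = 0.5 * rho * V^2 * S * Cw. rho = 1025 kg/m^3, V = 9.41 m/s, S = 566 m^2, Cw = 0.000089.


Formula: Rw = 0.5 * rho * V^2 * S * Cw
Step 1 — V^2 = 9.41^2 = 88.5481
Step 2 — 0.5 * rho * V^2 = 0.5 * 1025 * 88.5481 = 45380.90125
Step 3 — Rw = 45380.90125 * 566 * 0.000089 ≈ 2286.0 N (5 s.f.)

2286.0 N


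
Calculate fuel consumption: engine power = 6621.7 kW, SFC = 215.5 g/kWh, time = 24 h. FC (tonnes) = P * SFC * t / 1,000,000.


Formula: FC (tonnes) = P * SFC * t / 1,000,000
Step 1 — P * SFC * t = 6621.7 * 215.5 * 24 = 34247432.4 g
Step 2 — FC (tonnes) = 34247432.4 / 1,000,000 ≈ 34.247 tonnes (5 s.f.)

34.247 tonnes


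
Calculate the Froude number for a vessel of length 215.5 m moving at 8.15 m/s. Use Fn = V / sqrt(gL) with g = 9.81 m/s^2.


Formula: Fn = V / sqrt(g * L)
Step 1 — g * L = 9.81 * 215.5 = 2114.055
Step 2 — sqrt(g * L) = sqrt(2114.055) = 45.978854
Step 3 — Fn = 8.15 / 45.978854 ≈ 0.17726 (5 s.f.)

0.17726


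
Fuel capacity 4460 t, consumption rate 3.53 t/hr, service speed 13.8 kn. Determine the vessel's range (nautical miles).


Formula: endurance = fuel / rate; range = endurance * speed
Step 1 — endurance = 4460 / 3.53 = 1263.4561 hours
Step 2 — range = 1263.4561 * 13.8 ≈ 17436 nautical miles (5 s.f.)

17436 NM


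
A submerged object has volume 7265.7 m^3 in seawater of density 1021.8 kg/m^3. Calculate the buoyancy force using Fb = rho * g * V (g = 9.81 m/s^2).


Formula: Fb = rho * g * V
Substituting: Fb = 1021.8 * 9.81 * 7265.7
Intermediate: 1021.8 * 9.81 = 10023.858
Result: Fb = 10023.858 * 7265.7 ≈ 72830000 N (5 s.f.)

72830000 N


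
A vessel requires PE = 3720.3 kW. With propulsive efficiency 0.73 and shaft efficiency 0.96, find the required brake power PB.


Formula: PB = PE / (eta_D * eta_S)
Step 1 — combined efficiency = eta_D * eta_S = 0.73 * 0.96 = 0.7008
Step 2 — PB = 3720.3 / 0.7008 ≈ 5308.6 kW (5 s.f.)

5308.6 kW


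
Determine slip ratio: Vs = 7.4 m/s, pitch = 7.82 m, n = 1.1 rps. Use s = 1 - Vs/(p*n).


Formula: s = 1 - Vs / (p * n)
Step 1 — p * n = 7.82 * 1.1 = 8.602
Step 2 — Vs / (p*n) = 7.4 / 8.602 = 0.860265 (6 d.p.)
Step 3 — s = 1 - 0.860265 = 0.139735

0.139735


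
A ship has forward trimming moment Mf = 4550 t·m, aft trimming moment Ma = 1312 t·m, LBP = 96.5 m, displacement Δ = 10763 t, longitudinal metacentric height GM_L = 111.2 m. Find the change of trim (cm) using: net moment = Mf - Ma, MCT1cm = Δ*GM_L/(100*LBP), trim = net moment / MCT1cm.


Formula: net trimming moment = Mf - Ma; MCT1cm = Δ*GM_L/(100*LBP); trim = net moment / MCT1cm
Step 1 — net trimming moment = 4550 - 1312 = 3238 t·m
Step 2 — MCT1cm = 10763 * 111.2 / (100 * 96.5) = 124.0255 t·m/cm
Step 3 — trim = 3238 / 124.0255 ≈ 26.108 cm (5 s.f.)

26.108 cm


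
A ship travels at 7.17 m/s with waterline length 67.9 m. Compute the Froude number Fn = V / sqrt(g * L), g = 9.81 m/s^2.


Formula: Fn = V / sqrt(g * L)
Step 1 — g * L = 9.81 * 67.9 = 666.099
Step 2 — sqrt(g * L) = sqrt(666.099) = 25.808894
Step 3 — Fn = 7.17 / 25.808894 ≈ 0.27781 (5 s.f.)

0.27781


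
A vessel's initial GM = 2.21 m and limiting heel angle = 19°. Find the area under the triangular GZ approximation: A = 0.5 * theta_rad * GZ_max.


Formula: GZ_max = GM * sin(theta); Area = 0.5 * theta_rad * GZ_max
Step 1 — GZ_max = 2.21 * sin(19°) = 2.21 * 0.325568 = 0.719505 m
Step 2 — theta_rad = 19 * pi/180 = 0.331613 rad
Step 3 — Area = 0.5 * 0.331613 * 0.719505 ≈ 0.11930 m·rad (5 s.f.)

0.11930 m·rad


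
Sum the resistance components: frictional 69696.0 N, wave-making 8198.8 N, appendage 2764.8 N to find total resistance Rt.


Formula: Rt = Rf + Rw + Ra
Substituting: Rt = 69696.0 + 8198.8 + 2764.8
Result: Rt = 80659.6 N

80659.6 N


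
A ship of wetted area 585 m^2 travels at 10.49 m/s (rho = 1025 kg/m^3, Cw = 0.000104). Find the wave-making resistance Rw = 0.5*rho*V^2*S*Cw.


Formula: Rw = 0.5 * rho * V^2 * S * Cw
Step 1 — V^2 = 10.49^2 = 110.0401
Step 2 — 0.5 * rho * V^2 = 0.5 * 1025 * 110.0401 = 56395.55125
Step 3 — Rw = 56395.55125 * 585 * 0.000104 ≈ 3431.1 N (5 s.f.)

3431.1 N


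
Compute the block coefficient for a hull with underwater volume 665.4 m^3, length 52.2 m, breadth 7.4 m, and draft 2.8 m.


Formula: Cb = V / (L * B * T)
Step 1 — L * B * T = 52.2 * 7.4 * 2.8 = 1081.584 m^3
Step 2 — Cb = 665.4 / 1081.584 ≈ 0.61521 (5 s.f.)

0.61521


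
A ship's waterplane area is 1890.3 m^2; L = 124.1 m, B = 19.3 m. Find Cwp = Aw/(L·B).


Formula: Cwp = Aw / (L * B)
Step 1 — L * B = 124.1 * 19.3 = 2395.13 m^2
Step 2 — Cwp = 1890.3 / 2395.13 ≈ 0.78923 (5 s.f.)

0.78923


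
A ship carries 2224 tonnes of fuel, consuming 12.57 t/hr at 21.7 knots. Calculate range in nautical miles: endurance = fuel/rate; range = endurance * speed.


Formula: endurance = fuel / rate; range = endurance * speed
Step 1 — endurance = 2224 / 12.57 = 176.9292 hours
Step 2 — range = 176.9292 * 21.7 ≈ 3839.4 nautical miles (5 s.f.)

3839.4 NM


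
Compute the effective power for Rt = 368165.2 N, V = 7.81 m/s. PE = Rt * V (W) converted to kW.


Formula: PE = Rt * V / 1000 (kW)
Step 1 — PE (W) = 368165.2 * 7.81 = 2875370.212 W
Step 2 — PE (kW) = 2875370.212 / 1000 ≈ 2875.4 kW (5 s.f.)

2875.4 kW


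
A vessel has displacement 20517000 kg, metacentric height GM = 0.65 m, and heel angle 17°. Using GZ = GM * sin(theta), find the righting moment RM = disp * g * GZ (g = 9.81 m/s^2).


Formula: GZ = GM * sin(theta); RM = disp * g * GZ
Step 1 — GZ = 0.65 * sin(17°) = 0.65 * 0.292372 = 0.190042 m
Step 2 — RM = 20517000 * 9.81 * 0.190042 ≈ 38250000 N·m (5 s.f.)

38250000 N·m


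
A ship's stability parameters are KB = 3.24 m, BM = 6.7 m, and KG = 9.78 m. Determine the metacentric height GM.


Formula: GM = KB + BM - KG
Step 1 — KM = KB + BM = 3.24 + 6.7 = 9.94 m
Step 2 — GM = KM - KG = 9.94 - 9.78 = 0.16 m

0.16 m


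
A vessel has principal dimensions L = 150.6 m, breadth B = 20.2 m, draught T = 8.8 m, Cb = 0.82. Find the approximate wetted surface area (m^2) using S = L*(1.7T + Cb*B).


Formula: S = 1.7*L*T + V/T with V = Cb*L*B*T, i.e. S = L * (1.7*T + Cb*B)
Step 1 — 1.7*T = 1.7 * 8.8 = 14.96 m
Step 2 — Cb*B = 0.82 * 20.2 = 16.564 m
Step 3 — 1.7*T + Cb*B = 14.96 + 16.564 = 31.524 m
Step 4 — S = 150.6 * 31.524 ≈ 4747.5 m^2 (5 s.f.)

4747.5 m^2


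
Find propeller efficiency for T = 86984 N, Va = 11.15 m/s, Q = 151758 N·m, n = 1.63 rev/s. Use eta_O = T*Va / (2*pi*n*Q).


Formula: eta = T * Va / (2 * pi * n * Q)
Step 1 — numerator = T * Va = 86984 * 11.15 = 969871.6
Step 2 — 2 * pi * n = 2 * pi * 1.63 = 10.241592
Step 3 — denominator = 10.241592 * 151758 = 1554243.52
Step 4 — eta = 969871.6 / 1554243.52 ≈ 0.62402 (5 s.f.)

0.62402


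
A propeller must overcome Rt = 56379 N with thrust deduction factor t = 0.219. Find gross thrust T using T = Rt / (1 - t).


Formula: T = Rt / (1 - t)
Step 1 — (1 - t) = 1 - 0.219 = 0.781
Step 2 — T = 56379 / 0.781 ≈ 72188 N (5 s.f.)

72188 N


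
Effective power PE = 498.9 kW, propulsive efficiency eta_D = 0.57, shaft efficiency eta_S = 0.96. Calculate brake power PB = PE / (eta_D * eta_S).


Formula: PB = PE / (eta_D * eta_S)
Step 1 — combined efficiency = eta_D * eta_S = 0.57 * 0.96 = 0.5472
Step 2 — PB = 498.9 / 0.5472 ≈ 911.73 kW (5 s.f.)

911.73 kW


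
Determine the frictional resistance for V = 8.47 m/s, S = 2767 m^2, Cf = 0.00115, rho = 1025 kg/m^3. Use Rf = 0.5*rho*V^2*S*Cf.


Formula: Rf = 0.5 * rho * V^2 * S * Cf
Step 1 — V^2 = 8.47^2 = 71.7409
Step 2 — 0.5 * rho * V^2 = 0.5 * 1025 * 71.7409 = 36767.21125
Step 3 — Rf = 36767.21125 * 2767 * 0.00115 ≈ 117000 N (5 s.f.)

117000 N


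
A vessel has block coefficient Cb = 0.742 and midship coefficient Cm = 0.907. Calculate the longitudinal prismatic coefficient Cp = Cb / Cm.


Formula: Cp = Cb / Cm
Substituting: Cp = 0.742 / 0.907
Result: Cp ≈ 0.81808 (5 s.f.)

0.81808


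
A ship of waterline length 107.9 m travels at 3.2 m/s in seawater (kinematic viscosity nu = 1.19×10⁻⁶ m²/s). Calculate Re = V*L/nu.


Formula: Re = V * L / nu
Step 1 — V * L = 3.2 * 107.9 = 345.28 m^2/s
Step 2 — Re = 345.28 / 1.19e-6 = 2.90e+08

2.90e+08


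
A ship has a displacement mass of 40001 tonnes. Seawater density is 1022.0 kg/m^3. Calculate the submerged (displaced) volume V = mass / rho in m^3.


Formula: V = mass / rho
Step 1 — convert tonnes to kg: 40001 t * 1000 = 40001000 kg
Step 2 — V = 40001000 / 1022.0 ≈ 39140 m^3 (5 s.f.)

39140 m^3


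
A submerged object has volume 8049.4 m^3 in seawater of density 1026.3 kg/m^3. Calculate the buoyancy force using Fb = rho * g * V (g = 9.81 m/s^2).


Formula: Fb = rho * g * V
Substituting: Fb = 1026.3 * 9.81 * 8049.4
Intermediate: 1026.3 * 9.81 = 10068.003
Result: Fb = 10068.003 * 8049.4 ≈ 81041000 N (5 s.f.)

81041000 N


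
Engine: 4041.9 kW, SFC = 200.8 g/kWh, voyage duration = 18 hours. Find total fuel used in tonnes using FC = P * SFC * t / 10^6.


Formula: FC (tonnes) = P * SFC * t / 1,000,000
Step 1 — P * SFC * t = 4041.9 * 200.8 * 18 = 14609043.36 g
Step 2 — FC (tonnes) = 14609043.36 / 1,000,000 ≈ 14.609 tonnes (5 s.f.)

14.609 tonnes


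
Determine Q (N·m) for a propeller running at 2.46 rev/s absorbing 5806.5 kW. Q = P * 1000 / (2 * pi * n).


Formula: Q = P_W / (2 * pi * n)
Step 1 — P_W = 5806.5 kW * 1000 = 5806500.0 W
Step 2 — 2 * pi * n = 2 * pi * 2.46 = 15.456636
Step 3 — Q = 5806500.0 / 15.456636 ≈ 375660 N·m (5 s.f.)

375660 N·m


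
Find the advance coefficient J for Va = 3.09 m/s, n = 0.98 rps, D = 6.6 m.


Formula: J = Va / (n * D)
Step 1 — n * D = 0.98 * 6.6 = 6.468
Step 2 — J = 3.09 / 6.468 ≈ 0.47774 (5 s.f.)

0.47774


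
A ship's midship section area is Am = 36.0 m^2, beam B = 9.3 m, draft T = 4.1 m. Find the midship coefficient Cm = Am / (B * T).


Formula: Cm = Am / (B * T)
Step 1 — B * T = 9.3 * 4.1 = 38.13 m^2
Step 2 — Cm = 36.0 / 38.13 ≈ 0.94414 (5 s.f.)

0.94414


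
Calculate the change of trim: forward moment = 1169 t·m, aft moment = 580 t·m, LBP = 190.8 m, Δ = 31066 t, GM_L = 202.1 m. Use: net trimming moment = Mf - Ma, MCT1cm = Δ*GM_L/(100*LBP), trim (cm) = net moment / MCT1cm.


Formula: net trimming moment = Mf - Ma; MCT1cm = Δ*GM_L/(100*LBP); trim = net moment / MCT1cm
Step 1 — net trimming moment = 1169 - 580 = 589 t·m
Step 2 — MCT1cm = 31066 * 202.1 / (100 * 190.8) = 329.0586 t·m/cm
Step 3 — trim = 589 / 329.0586 ≈ 1.7900 cm (5 s.f.)

1.7900 cm


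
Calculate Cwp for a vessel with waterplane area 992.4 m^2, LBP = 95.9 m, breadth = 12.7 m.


Formula: Cwp = Aw / (L * B)
Step 1 — L * B = 95.9 * 12.7 = 1217.93 m^2
Step 2 — Cwp = 992.4 / 1217.93 ≈ 0.81483 (5 s.f.)

0.81483


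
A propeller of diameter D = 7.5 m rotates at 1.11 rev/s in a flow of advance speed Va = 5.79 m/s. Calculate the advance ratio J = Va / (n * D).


Formula: J = Va / (n * D)
Step 1 — n * D = 1.11 * 7.5 = 8.325
Step 2 — J = 5.79 / 8.325 ≈ 0.69550 (5 s.f.)

0.69550


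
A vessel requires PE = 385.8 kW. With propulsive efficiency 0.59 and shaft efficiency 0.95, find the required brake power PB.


Formula: PB = PE / (eta_D * eta_S)
Step 1 — combined efficiency = eta_D * eta_S = 0.59 * 0.95 = 0.5605
Step 2 — PB = 385.8 / 0.5605 ≈ 688.31 kW (5 s.f.)

688.31 kW


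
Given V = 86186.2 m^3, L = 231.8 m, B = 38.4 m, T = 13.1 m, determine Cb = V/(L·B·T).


Formula: Cb = V / (L * B * T)
Step 1 — L * B * T = 231.8 * 38.4 * 13.1 = 116604.672 m^3
Step 2 — Cb = 86186.2 / 116604.672 ≈ 0.73913 (5 s.f.)

0.73913


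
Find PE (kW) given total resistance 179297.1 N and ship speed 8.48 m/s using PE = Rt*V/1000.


Formula: PE = Rt * V / 1000 (kW)
Step 1 — PE (W) = 179297.1 * 8.48 = 1520439.408 W
Step 2 — PE (kW) = 1520439.408 / 1000 ≈ 1520.4 kW (5 s.f.)

1520.4 kW


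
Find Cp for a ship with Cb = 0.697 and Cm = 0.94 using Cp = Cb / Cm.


Formula: Cp = Cb / Cm
Substituting: Cp = 0.697 / 0.94
Result: Cp ≈ 0.74149 (5 s.f.)

0.74149


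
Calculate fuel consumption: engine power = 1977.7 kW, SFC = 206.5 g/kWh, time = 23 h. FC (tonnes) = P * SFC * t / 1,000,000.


Formula: FC (tonnes) = P * SFC * t / 1,000,000
Step 1 — P * SFC * t = 1977.7 * 206.5 * 23 = 9393086.15 g
Step 2 — FC (tonnes) = 9393086.15 / 1,000,000 ≈ 9.3931 tonnes (5 s.f.)

9.3931 tonnes


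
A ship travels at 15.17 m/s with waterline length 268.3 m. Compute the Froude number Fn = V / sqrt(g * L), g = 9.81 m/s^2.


Formula: Fn = V / sqrt(g * L)
Step 1 — g * L = 9.81 * 268.3 = 2632.023
Step 2 — sqrt(g * L) = sqrt(2632.023) = 51.303246
Step 3 — Fn = 15.17 / 51.303246 ≈ 0.29569 (5 s.f.)

0.29569


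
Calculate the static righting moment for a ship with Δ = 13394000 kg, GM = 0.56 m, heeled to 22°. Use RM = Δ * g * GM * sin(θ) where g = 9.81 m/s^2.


Formula: GZ = GM * sin(theta); RM = disp * g * GZ
Step 1 — GZ = 0.56 * sin(22°) = 0.56 * 0.374607 = 0.20978 m
Step 2 — RM = 13394000 * 9.81 * 0.20978 ≈ 27564000 N·m (5 s.f.)

27564000 N·m


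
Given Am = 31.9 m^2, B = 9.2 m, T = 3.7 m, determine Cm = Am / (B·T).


Formula: Cm = Am / (B * T)
Step 1 — B * T = 9.2 * 3.7 = 34.04 m^2
Step 2 — Cm = 31.9 / 34.04 ≈ 0.93713 (5 s.f.)

0.93713


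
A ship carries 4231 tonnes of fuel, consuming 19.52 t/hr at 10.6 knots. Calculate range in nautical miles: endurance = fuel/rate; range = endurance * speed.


Formula: endurance = fuel / rate; range = endurance * speed
Step 1 — endurance = 4231 / 19.52 = 216.752 hours
Step 2 — range = 216.752 * 10.6 ≈ 2297.6 nautical miles (5 s.f.)

2297.6 NM


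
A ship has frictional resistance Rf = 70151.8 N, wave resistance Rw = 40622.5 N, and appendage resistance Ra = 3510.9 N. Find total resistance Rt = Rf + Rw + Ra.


Formula: Rt = Rf + Rw + Ra
Substituting: Rt = 70151.8 + 40622.5 + 3510.9
Result: Rt = 114285.2 N

114285.2 N


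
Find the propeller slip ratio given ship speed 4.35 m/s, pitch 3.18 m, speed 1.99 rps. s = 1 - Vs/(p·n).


Formula: s = 1 - Vs / (p * n)
Step 1 — p * n = 3.18 * 1.99 = 6.3282
Step 2 — Vs / (p*n) = 4.35 / 6.3282 = 0.687399 (6 d.p.)
Step 3 — s = 1 - 0.687399 = 0.312601

0.312601


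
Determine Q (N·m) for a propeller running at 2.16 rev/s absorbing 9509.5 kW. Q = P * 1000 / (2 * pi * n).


Formula: Q = P_W / (2 * pi * n)
Step 1 — P_W = 9509.5 kW * 1000 = 9509500.0 W
Step 2 — 2 * pi * n = 2 * pi * 2.16 = 13.57168
Step 3 — Q = 9509500.0 / 13.57168 ≈ 700690 N·m (5 s.f.)

700690 N·m


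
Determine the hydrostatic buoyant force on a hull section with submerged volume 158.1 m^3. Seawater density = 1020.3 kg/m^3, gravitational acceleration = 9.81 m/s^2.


Formula: Fb = rho * g * V
Substituting: Fb = 1020.3 * 9.81 * 158.1
Intermediate: 1020.3 * 9.81 = 10009.143
Result: Fb = 10009.143 * 158.1 ≈ 1582400 N (5 s.f.)

1582400 N


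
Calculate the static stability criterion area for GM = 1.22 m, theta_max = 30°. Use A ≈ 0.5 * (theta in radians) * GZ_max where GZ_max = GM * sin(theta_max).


Formula: GZ_max = GM * sin(theta); Area = 0.5 * theta_rad * GZ_max
Step 1 — GZ_max = 1.22 * sin(30°) = 1.22 * 0.5 = 0.61 m
Step 2 — theta_rad = 30 * pi/180 = 0.523599 rad
Step 3 — Area = 0.5 * 0.523599 * 0.61 ≈ 0.15970 m·rad (5 s.f.)

0.15970 m·rad


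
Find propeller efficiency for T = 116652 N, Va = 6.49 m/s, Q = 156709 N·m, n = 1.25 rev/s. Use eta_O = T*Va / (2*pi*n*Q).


Formula: eta = T * Va / (2 * pi * n * Q)
Step 1 — numerator = T * Va = 116652 * 6.49 = 757071.48
Step 2 — 2 * pi * n = 2 * pi * 1.25 = 7.853982
Step 3 — denominator = 7.853982 * 156709 = 1230789.67
Step 4 — eta = 757071.48 / 1230789.67 ≈ 0.61511 (5 s.f.)

0.61511


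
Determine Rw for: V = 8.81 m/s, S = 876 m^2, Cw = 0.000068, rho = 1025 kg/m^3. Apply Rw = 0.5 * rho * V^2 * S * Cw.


Formula: Rw = 0.5 * rho * V^2 * S * Cw
Step 1 — V^2 = 8.81^2 = 77.6161
Step 2 — 0.5 * rho * V^2 = 0.5 * 1025 * 77.6161 = 39778.25125
Step 3 — Rw = 39778.25125 * 876 * 0.000068 ≈ 2369.5 N (5 s.f.)

2369.5 N


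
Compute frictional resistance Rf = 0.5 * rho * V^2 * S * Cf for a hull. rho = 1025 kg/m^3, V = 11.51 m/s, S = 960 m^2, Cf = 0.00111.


Formula: Rf = 0.5 * rho * V^2 * S * Cf
Step 1 — V^2 = 11.51^2 = 132.4801
Step 2 — 0.5 * rho * V^2 = 0.5 * 1025 * 132.4801 = 67896.05125
Step 3 — Rf = 67896.05125 * 960 * 0.00111 ≈ 72350 N (5 s.f.)

72350 N


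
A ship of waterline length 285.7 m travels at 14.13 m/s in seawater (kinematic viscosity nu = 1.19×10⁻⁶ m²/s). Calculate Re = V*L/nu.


Formula: Re = V * L / nu
Step 1 — V * L = 14.13 * 285.7 = 4036.941 m^2/s
Step 2 — Re = 4036.941 / 1.19e-6 = 3.39e+09

3.39e+09


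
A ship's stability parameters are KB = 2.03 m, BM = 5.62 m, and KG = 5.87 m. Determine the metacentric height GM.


Formula: GM = KB + BM - KG
Step 1 — KM = KB + BM = 2.03 + 5.62 = 7.65 m
Step 2 — GM = KM - KG = 7.65 - 5.87 = 1.78 m

1.78 m


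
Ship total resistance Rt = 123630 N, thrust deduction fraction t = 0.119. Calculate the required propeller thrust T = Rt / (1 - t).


Formula: T = Rt / (1 - t)
Step 1 — (1 - t) = 1 - 0.119 = 0.881
Step 2 — T = 123630 / 0.881 ≈ 140330 N (5 s.f.)

140330 N


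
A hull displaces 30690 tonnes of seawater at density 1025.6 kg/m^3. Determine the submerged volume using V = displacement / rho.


Formula: V = mass / rho
Step 1 — convert tonnes to kg: 30690 t * 1000 = 30690000 kg
Step 2 — V = 30690000 / 1025.6 ≈ 29924 m^3 (5 s.f.)

29924 m^3


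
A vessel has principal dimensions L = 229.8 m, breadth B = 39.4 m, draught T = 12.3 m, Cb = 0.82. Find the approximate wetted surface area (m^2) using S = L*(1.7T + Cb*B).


Formula: S = 1.7*L*T + V/T with V = Cb*L*B*T, i.e. S = L * (1.7*T + Cb*B)
Step 1 — 1.7*T = 1.7 * 12.3 = 20.91 m
Step 2 — Cb*B = 0.82 * 39.4 = 32.308 m
Step 3 — 1.7*T + Cb*B = 20.91 + 32.308 = 53.218 m
Step 4 — S = 229.8 * 53.218 ≈ 12229 m^2 (5 s.f.)

12229 m^2


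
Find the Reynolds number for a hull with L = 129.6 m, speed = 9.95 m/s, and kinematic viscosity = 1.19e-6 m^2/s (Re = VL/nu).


Formula: Re = V * L / nu
Step 1 — V * L = 9.95 * 129.6 = 1289.52 m^2/s
Step 2 — Re = 1289.52 / 1.19e-6 = 1.08e+09

1.08e+09


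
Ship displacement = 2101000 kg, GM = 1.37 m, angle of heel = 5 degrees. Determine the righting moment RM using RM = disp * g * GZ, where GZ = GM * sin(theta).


Formula: GZ = GM * sin(theta); RM = disp * g * GZ
Step 1 — GZ = 1.37 * sin(5°) = 1.37 * 0.087156 = 0.119404 m
Step 2 — RM = 2101000 * 9.81 * 0.119404 ≈ 2461000 N·m (5 s.f.)

2461000 N·m


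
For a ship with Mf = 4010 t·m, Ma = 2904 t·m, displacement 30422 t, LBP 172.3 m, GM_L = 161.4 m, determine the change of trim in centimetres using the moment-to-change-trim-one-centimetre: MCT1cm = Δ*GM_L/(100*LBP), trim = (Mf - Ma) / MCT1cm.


Formula: net trimming moment = Mf - Ma; MCT1cm = Δ*GM_L/(100*LBP); trim = net moment / MCT1cm
Step 1 — net trimming moment = 4010 - 2904 = 1106 t·m
Step 2 — MCT1cm = 30422 * 161.4 / (100 * 172.3) = 284.9745 t·m/cm
Step 3 — trim = 1106 / 284.9745 ≈ 3.8810 cm (5 s.f.)

3.8810 cm


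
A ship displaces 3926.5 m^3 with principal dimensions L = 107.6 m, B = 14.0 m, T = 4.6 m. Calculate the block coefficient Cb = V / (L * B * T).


Formula: Cb = V / (L * B * T)
Step 1 — L * B * T = 107.6 * 14.0 * 4.6 = 6929.44 m^3
Step 2 — Cb = 3926.5 / 6929.44 ≈ 0.56664 (5 s.f.)

0.56664


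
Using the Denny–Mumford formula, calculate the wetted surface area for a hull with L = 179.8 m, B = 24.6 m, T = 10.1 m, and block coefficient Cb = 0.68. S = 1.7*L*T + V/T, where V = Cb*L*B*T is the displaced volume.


Formula: S = 1.7*L*T + V/T with V = Cb*L*B*T, i.e. S = L * (1.7*T + Cb*B)
Step 1 — 1.7*T = 1.7 * 10.1 = 17.17 m
Step 2 — Cb*B = 0.68 * 24.6 = 16.728 m
Step 3 — 1.7*T + Cb*B = 17.17 + 16.728 = 33.898 m
Step 4 — S = 179.8 * 33.898 ≈ 6094.9 m^2 (5 s.f.)

6094.9 m^2


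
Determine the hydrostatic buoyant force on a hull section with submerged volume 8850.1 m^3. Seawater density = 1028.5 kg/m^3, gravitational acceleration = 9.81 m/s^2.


Formula: Fb = rho * g * V
Substituting: Fb = 1028.5 * 9.81 * 8850.1
Intermediate: 1028.5 * 9.81 = 10089.585
Result: Fb = 10089.585 * 8850.1 ≈ 89294000 N (5 s.f.)

89294000 N


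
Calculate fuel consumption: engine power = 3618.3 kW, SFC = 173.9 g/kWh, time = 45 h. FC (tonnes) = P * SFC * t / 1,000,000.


Formula: FC (tonnes) = P * SFC * t / 1,000,000
Step 1 — P * SFC * t = 3618.3 * 173.9 * 45 = 28315006.65 g
Step 2 — FC (tonnes) = 28315006.65 / 1,000,000 ≈ 28.315 tonnes (5 s.f.)

28.315 tonnes
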